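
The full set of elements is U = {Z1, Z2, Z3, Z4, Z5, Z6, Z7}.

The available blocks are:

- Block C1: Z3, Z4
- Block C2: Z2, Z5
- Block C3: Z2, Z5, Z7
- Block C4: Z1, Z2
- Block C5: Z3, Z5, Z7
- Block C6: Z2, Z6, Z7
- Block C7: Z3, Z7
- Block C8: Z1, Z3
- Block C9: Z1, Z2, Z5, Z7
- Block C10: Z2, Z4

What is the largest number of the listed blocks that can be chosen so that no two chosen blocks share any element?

C1, C4 are pairwise disjoint (C1={Z3,Z4}; C4={Z1,Z2}).
Every remaining block overlaps one of these, and no 3 of the listed blocks are pairwise disjoint, so 2 is the maximum.

2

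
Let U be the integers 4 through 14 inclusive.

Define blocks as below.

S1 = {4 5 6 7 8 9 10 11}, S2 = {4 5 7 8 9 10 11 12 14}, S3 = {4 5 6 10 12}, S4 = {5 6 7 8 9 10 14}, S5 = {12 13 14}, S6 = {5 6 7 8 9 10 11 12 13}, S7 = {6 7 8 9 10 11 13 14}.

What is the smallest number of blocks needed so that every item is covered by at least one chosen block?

Take {S1, S5}. Their union is {4, 5, 6, 7, 8, 9, 10, 11, 12, 13, 14}, which is all 11 items.
No single block has all 11 items (the largest, S2, has 9), so 2 is optimal.

2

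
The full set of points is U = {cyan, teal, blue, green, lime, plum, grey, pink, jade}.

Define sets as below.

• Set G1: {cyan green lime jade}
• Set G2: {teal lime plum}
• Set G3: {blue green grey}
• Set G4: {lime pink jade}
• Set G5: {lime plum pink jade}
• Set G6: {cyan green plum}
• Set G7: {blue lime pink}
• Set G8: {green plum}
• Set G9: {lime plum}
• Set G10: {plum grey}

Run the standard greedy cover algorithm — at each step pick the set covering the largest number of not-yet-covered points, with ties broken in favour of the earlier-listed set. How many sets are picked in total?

Greedy: pick G1 (covers 4 new) → pick G2 (covers 2 new) → pick G3 (covers 2 new) → pick G4 (covers 1 new). Total picks: 4.

4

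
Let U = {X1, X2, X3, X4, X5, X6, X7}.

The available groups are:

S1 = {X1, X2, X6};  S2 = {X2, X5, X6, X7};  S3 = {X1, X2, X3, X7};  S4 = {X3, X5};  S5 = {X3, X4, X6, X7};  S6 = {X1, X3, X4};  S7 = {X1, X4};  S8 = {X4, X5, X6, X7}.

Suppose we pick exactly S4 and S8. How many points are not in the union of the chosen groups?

2

Union of S4, S8 = {X3, X4, X5, X6, X7}.
Not covered: X1, X2 — 2 points.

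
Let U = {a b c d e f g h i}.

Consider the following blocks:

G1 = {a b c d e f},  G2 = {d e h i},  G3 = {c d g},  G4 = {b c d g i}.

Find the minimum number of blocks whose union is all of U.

3

G1, G2, and G4 cover everything between them: the union {a, b, c, d, e, f, g, h, i} is all of U.
Only G1 contains a, so G1 is forced; the remaining 3 items need at least 2 more blocks (each remaining block adds at most 2) — so at least 3 blocks are needed, and 3 is optimal.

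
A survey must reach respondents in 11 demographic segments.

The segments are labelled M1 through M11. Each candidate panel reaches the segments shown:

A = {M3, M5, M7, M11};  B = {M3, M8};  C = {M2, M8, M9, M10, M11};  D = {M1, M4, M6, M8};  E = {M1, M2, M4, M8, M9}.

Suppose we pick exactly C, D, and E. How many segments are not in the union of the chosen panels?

3

Union of C, D, E = {M1, M2, M4, M6, M8, M9, M10, M11}.
Not covered: M3, M5, M7 — 3 segments.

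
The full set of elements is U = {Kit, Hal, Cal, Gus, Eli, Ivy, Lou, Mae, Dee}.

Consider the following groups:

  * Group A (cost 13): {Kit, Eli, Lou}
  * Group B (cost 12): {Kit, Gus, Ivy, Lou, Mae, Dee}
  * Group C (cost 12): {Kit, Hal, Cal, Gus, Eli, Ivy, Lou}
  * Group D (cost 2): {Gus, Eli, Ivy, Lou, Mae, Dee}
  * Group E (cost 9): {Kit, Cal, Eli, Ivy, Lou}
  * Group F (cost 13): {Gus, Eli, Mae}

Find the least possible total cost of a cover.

14

C, D together cover every element (C ∪ D = {Kit, Hal, Cal, Gus, Eli, Ivy, Lou, Mae, Dee}); total cost 12 + 2 = 14.
No covering selection has total cost below 14.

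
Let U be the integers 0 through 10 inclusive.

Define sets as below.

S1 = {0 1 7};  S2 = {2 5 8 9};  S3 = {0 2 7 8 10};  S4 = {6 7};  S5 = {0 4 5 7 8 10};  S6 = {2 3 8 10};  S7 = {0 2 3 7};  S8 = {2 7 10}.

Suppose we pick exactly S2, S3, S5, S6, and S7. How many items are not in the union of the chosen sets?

2

Union of S2, S3, S5, S6, S7 = {0, 2, 3, 4, 5, 7, 8, 9, 10}.
Not covered: 1, 6 — 2 items.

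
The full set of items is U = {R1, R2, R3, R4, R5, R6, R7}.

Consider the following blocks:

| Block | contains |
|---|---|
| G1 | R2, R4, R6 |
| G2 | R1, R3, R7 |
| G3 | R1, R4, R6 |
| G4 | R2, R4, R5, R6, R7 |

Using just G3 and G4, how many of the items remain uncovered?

Union of G3, G4 = {R1, R2, R4, R5, R6, R7}.
Not covered: R3 — 1 item.

1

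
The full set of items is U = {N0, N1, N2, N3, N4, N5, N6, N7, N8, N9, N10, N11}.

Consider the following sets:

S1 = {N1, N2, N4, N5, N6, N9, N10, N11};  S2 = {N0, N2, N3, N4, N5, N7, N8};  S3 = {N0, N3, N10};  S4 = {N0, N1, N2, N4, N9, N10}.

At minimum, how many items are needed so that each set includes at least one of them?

Take H = {N0, N10}. Each listed set contains at least one of these, so H is a hitting set of size 2.
No single item lies in every set, so at least 2 are needed and 2 is optimal.

2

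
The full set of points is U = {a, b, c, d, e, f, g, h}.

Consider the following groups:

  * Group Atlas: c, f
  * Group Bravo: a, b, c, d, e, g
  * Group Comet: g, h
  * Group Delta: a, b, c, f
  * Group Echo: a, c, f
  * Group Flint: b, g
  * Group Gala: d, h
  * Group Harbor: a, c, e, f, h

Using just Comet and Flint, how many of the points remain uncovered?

Union of Comet, Flint = {b, g, h}.
Not covered: a, c, d, e, f — 5 points.

5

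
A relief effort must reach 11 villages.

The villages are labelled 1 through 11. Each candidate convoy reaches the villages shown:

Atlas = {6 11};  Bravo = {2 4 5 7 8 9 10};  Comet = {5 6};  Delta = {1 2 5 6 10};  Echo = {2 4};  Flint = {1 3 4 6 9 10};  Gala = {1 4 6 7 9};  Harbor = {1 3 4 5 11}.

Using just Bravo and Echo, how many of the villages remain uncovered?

Union of Bravo, Echo = {2, 4, 5, 7, 8, 9, 10}.
Not covered: 1, 3, 6, 11 — 4 villages.

4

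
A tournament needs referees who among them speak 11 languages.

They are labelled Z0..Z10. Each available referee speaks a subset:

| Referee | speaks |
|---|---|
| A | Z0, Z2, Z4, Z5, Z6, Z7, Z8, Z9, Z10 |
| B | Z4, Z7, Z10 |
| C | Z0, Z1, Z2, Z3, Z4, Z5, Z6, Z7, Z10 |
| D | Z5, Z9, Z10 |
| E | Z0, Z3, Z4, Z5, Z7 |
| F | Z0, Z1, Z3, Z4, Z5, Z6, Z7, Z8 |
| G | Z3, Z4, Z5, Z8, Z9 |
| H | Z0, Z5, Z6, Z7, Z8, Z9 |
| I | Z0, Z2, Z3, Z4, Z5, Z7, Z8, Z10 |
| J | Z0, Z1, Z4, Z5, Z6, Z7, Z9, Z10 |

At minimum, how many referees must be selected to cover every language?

A and C together: A ∪ C = {Z0, Z1, Z2, Z3, Z4, Z5, Z6, Z7, Z8, Z9, Z10} — every language is covered.
No single referee has all 11 languages (the largest, A, has 9), so 2 is optimal.

2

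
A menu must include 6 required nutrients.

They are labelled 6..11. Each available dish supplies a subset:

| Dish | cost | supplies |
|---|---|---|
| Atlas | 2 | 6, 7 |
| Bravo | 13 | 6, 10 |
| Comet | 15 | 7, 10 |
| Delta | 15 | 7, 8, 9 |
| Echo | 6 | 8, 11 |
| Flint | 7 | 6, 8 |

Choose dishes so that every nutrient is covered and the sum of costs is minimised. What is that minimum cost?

34

Bravo, Delta, Echo together cover every nutrient (Bravo ∪ Delta ∪ Echo = {6, 7, 8, 9, 10, 11}); total cost 13 + 15 + 6 = 34.
The greedy pick Atlas, Echo, Bravo, Delta costs 36; no covering selection beats 34.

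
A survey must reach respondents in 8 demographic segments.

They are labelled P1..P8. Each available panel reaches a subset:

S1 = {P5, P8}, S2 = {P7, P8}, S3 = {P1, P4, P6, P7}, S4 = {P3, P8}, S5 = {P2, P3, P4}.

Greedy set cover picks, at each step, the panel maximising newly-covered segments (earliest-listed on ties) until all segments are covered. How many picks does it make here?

3

Greedy: pick S3 (covers 4 new) → pick S1 (covers 2 new) → pick S5 (covers 2 new). Total picks: 3.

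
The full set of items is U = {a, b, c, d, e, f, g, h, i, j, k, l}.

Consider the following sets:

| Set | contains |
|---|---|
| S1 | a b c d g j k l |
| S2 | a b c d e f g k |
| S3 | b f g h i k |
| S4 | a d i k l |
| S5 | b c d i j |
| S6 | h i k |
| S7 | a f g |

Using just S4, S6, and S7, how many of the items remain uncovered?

4

Union of S4, S6, S7 = {a, d, f, g, h, i, k, l}.
Not covered: b, c, e, j — 4 items.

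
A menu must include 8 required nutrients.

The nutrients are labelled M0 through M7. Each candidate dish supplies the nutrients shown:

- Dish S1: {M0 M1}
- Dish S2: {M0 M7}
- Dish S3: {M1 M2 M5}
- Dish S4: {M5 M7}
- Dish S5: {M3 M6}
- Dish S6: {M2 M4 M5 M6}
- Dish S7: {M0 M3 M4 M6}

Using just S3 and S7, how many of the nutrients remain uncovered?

Union of S3, S7 = {M0, M1, M2, M3, M4, M5, M6}.
Not covered: M7 — 1 nutrient.

1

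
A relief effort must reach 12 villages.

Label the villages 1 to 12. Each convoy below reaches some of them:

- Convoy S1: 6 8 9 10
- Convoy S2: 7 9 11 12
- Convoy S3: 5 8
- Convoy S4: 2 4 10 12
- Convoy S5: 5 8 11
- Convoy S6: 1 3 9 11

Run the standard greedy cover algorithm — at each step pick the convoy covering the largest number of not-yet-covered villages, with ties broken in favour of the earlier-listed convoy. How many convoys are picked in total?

Greedy: pick S1 (covers 4 new) → pick S2 (covers 3 new) → pick S4 (covers 2 new) → pick S6 (covers 2 new) → pick S3 (covers 1 new). Total picks: 5.

5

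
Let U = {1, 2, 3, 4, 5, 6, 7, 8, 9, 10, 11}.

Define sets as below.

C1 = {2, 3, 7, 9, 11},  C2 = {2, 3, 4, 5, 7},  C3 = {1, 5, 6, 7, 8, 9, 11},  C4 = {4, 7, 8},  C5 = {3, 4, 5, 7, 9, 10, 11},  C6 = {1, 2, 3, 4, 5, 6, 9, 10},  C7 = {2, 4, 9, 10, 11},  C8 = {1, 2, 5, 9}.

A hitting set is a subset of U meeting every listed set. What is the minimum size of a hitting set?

Take H = {4, 9}. Each listed set contains at least one of these, so H is a hitting set of size 2.
The sets C4, C8 are pairwise disjoint, so any hitting set needs a separate item for each — at least 2. Hence 2 is optimal.

2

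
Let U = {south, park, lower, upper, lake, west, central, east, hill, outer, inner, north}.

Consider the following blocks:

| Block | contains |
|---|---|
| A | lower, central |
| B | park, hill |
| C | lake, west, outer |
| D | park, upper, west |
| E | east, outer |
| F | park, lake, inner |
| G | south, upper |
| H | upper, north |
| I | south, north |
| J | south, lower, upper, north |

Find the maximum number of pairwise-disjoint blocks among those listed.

A, B, E, H are pairwise disjoint (A={lower,central}; B={park,hill}; E={east,outer}; H={upper,north}).
Every remaining block overlaps one of these, and no 5 of the listed blocks are pairwise disjoint, so 4 is the maximum.

4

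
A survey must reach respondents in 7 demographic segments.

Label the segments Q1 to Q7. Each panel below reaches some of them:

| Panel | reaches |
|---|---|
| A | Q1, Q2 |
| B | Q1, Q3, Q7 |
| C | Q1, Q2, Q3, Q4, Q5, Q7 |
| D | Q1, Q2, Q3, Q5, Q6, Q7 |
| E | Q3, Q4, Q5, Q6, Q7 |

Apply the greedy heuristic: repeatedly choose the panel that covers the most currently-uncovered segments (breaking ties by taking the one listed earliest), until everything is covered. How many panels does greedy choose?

Greedy: pick C (covers 6 new) → pick D (covers 1 new). Total picks: 2.

2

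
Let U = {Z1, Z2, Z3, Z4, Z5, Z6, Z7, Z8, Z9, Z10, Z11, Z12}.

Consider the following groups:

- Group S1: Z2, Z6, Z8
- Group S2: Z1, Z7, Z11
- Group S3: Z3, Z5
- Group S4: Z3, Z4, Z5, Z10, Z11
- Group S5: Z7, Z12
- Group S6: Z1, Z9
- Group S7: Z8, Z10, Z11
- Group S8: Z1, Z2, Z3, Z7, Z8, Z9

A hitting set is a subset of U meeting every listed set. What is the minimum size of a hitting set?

4

The 4 elements {Z1, Z3, Z7, Z8} hit every group.
The groups S3, S5, S6, S7 are pairwise disjoint, so any hitting set needs a separate element for each — at least 4. Hence 4 is optimal.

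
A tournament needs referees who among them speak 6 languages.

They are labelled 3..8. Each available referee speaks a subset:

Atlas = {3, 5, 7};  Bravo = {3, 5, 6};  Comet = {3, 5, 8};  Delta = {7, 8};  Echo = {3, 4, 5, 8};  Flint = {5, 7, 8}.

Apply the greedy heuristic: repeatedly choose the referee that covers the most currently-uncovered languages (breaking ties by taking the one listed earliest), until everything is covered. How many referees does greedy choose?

Greedy: pick Echo (covers 4 new) → pick Atlas (covers 1 new) → pick Bravo (covers 1 new). Total picks: 3.

3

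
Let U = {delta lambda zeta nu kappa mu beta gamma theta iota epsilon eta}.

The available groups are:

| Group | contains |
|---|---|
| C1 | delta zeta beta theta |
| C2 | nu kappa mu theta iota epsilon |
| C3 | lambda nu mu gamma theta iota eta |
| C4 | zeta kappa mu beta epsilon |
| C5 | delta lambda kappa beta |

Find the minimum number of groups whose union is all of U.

C1, C2, and C3 cover everything between them: the union {delta, lambda, zeta, nu, kappa, mu, beta, gamma, theta, iota, epsilon, eta} is all of U.
Only C3 contains gamma, so C3 is forced; the remaining 5 points need at least 2 more groups (each remaining group adds at most 4) — so at least 3 groups are needed, and 3 is optimal.

3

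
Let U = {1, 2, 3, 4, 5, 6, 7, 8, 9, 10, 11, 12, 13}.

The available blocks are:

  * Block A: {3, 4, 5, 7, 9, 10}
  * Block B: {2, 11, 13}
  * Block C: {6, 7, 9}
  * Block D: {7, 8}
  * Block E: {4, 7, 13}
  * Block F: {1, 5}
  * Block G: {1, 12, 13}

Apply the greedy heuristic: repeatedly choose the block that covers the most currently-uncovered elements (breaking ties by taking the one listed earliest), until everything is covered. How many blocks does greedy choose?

5

Greedy: pick A (covers 6 new) → pick B (covers 3 new) → pick G (covers 2 new) → pick C (covers 1 new) → pick D (covers 1 new). Total picks: 5.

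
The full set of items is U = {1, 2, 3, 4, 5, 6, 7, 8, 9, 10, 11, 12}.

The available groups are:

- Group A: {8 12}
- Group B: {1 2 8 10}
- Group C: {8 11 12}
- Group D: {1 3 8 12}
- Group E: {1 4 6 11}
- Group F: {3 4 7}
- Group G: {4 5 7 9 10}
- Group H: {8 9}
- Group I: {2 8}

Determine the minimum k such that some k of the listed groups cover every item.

Take {B, D, E, G}. Their union is {1, 2, 3, 4, 5, 6, 7, 8, 9, 10, 11, 12}, which is all 12 items.
No 3 of the 9 groups cover everything (all 84 combinations miss at least one item), so 4 is optimal.

4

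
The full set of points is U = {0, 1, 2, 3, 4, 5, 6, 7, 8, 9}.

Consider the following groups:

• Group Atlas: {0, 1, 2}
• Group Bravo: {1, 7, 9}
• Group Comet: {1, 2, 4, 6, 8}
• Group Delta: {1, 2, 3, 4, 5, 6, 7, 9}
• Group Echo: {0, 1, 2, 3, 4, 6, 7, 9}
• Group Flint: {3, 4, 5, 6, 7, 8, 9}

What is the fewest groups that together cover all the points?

2

Take {Echo, Flint}. Their union is {0, 1, 2, 3, 4, 5, 6, 7, 8, 9}, which is all 10 points.
No single group has all 10 points (the largest, Delta, has 8), so 2 is optimal.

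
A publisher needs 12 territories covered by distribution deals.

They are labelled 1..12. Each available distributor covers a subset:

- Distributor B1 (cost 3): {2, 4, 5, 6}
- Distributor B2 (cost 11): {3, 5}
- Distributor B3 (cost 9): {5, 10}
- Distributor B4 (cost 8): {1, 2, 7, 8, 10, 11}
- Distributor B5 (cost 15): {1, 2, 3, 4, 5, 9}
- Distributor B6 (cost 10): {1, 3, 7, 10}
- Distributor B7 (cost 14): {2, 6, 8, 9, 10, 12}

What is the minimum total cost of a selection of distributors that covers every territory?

B1, B4, B6, B7 together cover every territory (B1 ∪ B4 ∪ B6 ∪ B7 = {1, 2, 3, 4, 5, 6, 7, 8, 9, 10, 11, 12}); total cost 3 + 8 + 10 + 14 = 35.
No covering selection has total cost below 35.

35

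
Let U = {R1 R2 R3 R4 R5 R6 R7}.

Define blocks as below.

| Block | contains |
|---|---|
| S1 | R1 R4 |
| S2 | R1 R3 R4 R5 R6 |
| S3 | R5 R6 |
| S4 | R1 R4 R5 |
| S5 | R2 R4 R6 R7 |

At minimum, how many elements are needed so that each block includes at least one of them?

2

The 2 elements {R4, R5} hit every block.
The blocks S1, S3 are pairwise disjoint, so any hitting set needs a separate element for each — at least 2. Hence 2 is optimal.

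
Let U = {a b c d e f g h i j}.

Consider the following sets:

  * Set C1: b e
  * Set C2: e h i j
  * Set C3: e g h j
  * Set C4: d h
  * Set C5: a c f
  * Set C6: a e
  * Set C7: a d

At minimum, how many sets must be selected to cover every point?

5

C1 and C2 and C3 and C5 and C7 together: C1 ∪ C2 ∪ C3 ∪ C5 ∪ C7 = {a, b, c, d, e, f, g, h, i, j} — every point is covered.
No 4 of the 7 sets cover everything (all 35 combinations miss at least one point), so 5 is optimal.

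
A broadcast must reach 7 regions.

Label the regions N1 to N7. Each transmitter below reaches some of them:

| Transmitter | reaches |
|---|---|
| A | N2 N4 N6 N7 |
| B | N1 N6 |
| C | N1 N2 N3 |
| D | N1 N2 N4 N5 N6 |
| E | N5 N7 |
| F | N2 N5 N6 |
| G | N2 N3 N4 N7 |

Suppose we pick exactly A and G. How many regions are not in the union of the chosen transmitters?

Union of A, G = {N2, N3, N4, N6, N7}.
Not covered: N1, N5 — 2 regions.

2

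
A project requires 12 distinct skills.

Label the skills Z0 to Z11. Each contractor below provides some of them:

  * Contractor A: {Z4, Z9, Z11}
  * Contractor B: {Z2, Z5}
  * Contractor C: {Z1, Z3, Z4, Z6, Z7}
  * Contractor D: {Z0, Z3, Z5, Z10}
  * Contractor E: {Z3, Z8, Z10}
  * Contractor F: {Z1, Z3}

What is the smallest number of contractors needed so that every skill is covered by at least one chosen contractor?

Take {A, B, C, D, E}. Their union is {Z0, Z1, Z2, Z3, Z4, Z5, Z6, Z7, Z8, Z9, Z10, Z11}, which is all 12 skills.
No 4 of the 6 contractors cover everything (all 15 combinations miss at least one skill), so 5 is optimal.

5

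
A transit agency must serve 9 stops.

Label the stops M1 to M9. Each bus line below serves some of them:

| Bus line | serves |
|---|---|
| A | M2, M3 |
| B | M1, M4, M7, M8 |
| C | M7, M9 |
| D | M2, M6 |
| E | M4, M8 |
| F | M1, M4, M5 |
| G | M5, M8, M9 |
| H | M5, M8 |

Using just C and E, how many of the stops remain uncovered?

Union of C, E = {M4, M7, M8, M9}.
Not covered: M1, M2, M3, M5, M6 — 5 stops.

5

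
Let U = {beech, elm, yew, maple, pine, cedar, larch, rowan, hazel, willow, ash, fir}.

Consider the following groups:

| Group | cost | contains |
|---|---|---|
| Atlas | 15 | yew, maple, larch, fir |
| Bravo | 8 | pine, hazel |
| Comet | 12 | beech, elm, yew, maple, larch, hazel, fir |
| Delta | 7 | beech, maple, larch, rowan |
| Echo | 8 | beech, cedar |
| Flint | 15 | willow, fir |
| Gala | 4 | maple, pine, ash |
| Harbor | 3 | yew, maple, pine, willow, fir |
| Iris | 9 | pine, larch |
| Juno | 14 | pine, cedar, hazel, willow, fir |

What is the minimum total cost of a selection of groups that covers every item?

34

Comet, Delta, Echo, Gala, Harbor together cover every item (Comet ∪ Delta ∪ Echo ∪ Gala ∪ Harbor = {beech, elm, yew, maple, pine, cedar, larch, rowan, hazel, willow, ash, fir}); total cost 12 + 7 + 8 + 4 + 3 = 34.
No covering selection has total cost below 34.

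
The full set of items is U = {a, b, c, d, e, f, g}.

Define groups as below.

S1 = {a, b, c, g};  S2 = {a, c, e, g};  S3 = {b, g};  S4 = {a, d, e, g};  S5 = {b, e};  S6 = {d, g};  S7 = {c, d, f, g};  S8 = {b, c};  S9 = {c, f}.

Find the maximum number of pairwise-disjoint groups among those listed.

3

S5, S6, S9 are pairwise disjoint (S5={b,e}; S6={d,g}; S9={c,f}).
Every remaining group overlaps one of these, and no 4 of the listed groups are pairwise disjoint, so 3 is the maximum.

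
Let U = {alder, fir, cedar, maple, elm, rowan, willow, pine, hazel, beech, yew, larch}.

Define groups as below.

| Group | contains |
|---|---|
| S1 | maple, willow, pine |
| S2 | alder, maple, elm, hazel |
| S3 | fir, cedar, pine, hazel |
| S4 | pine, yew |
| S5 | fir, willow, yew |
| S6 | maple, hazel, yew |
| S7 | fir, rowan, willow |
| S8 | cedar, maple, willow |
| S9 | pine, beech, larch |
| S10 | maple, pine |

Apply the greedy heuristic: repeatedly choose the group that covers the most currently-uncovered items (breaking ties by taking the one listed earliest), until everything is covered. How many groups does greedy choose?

Greedy: pick S2 (covers 4 new) → pick S3 (covers 3 new) → pick S5 (covers 2 new) → pick S9 (covers 2 new) → pick S7 (covers 1 new). Total picks: 5.

5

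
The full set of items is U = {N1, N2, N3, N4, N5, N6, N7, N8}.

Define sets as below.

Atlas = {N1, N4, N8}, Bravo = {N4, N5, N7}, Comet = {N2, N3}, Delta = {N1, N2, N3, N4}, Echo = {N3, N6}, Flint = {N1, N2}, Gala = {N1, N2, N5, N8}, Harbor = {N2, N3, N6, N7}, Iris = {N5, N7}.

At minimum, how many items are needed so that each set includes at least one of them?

3

The 3 items {N1, N3, N7} hit every set.
The sets Echo, Flint, Iris are pairwise disjoint, so any hitting set needs a separate item for each — at least 3. Hence 3 is optimal.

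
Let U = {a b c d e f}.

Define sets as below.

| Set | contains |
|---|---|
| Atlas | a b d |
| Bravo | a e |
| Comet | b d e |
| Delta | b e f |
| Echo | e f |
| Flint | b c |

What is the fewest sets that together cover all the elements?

3

Atlas and Delta and Flint together: Atlas ∪ Delta ∪ Flint = {a, b, c, d, e, f} — every element is covered.
Only Flint contains c, so Flint is forced; the remaining 4 elements need at least 2 more sets (each remaining set adds at most 2) — so at least 3 sets are needed, and 3 is optimal.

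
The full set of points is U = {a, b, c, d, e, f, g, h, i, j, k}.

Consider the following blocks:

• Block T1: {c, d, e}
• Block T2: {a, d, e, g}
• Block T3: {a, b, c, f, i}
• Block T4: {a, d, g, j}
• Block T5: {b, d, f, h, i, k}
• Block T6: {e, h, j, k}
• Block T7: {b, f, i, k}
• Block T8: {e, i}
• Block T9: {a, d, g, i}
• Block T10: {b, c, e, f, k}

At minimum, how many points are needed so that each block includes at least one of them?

The 3 points {b, d, e} hit every block.
No choice of 2 points meets every block, so 3 is the minimum.

3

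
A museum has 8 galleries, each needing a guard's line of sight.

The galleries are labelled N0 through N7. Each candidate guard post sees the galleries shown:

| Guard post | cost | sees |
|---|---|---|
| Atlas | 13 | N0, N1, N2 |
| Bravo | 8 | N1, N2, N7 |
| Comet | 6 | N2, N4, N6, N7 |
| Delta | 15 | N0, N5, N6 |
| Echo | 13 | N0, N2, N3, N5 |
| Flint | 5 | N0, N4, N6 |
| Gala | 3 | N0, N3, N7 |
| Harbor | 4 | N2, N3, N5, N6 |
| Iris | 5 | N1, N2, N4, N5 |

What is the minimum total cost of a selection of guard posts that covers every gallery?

12

Gala, Harbor, Iris together cover every gallery (Gala ∪ Harbor ∪ Iris = {N0, N1, N2, N3, N4, N5, N6, N7}); total cost 3 + 4 + 5 = 12.
No covering selection has total cost below 12.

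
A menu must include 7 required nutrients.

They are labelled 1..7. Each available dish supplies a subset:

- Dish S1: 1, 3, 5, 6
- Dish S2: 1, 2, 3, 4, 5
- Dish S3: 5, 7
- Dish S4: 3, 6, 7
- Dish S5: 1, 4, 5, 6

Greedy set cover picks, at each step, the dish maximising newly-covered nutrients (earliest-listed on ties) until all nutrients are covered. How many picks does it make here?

2

Greedy: pick S2 (covers 5 new) → pick S4 (covers 2 new). Total picks: 2.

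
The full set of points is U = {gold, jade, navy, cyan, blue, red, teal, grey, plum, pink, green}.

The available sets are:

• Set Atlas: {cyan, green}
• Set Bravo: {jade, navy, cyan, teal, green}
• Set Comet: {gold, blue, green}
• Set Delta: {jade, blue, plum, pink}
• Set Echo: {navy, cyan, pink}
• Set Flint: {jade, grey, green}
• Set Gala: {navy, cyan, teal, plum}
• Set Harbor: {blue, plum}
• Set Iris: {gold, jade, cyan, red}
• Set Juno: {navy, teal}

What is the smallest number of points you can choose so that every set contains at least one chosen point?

H = {gold, navy, plum, green} meets every set (each contains at least one member of H), and |H| = 4.
No choice of 3 points meets every set, so 4 is the minimum.

4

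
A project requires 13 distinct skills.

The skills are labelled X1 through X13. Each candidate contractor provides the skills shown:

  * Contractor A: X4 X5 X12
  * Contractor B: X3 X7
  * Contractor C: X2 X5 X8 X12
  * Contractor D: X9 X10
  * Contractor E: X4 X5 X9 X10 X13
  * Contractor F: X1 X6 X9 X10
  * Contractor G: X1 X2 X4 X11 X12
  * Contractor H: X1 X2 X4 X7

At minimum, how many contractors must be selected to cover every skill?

5

B and C and E and F and G together: B ∪ C ∪ E ∪ F ∪ G = {X1, X2, X3, X4, X5, X6, X7, X8, X9, X10, X11, X12, X13} — every skill is covered.
No 4 of the 8 contractors cover everything (all 70 combinations miss at least one skill), so 5 is optimal.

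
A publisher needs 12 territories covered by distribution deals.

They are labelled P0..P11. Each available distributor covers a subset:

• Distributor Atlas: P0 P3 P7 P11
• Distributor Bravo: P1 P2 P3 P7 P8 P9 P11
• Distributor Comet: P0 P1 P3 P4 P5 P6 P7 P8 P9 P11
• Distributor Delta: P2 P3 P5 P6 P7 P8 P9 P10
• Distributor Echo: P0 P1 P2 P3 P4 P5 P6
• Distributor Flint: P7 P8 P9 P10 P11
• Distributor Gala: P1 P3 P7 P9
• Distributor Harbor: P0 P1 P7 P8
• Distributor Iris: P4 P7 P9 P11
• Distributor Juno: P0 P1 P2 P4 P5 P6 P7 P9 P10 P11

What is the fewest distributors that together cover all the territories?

2

Take {Comet, Delta}. Their union is {P0, P1, P2, P3, P4, P5, P6, P7, P8, P9, P10, P11}, which is all 12 territories.
No single distributor has all 12 territories (the largest, Comet, has 10), so 2 is optimal.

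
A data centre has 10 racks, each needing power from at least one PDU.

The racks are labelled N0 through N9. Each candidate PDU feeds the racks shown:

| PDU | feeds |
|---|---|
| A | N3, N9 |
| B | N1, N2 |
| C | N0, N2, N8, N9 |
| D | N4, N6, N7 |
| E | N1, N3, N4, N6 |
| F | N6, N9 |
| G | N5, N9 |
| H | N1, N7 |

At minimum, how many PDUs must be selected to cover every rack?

Take {C, D, E, G}. Their union is {N0, N1, N2, N3, N4, N5, N6, N7, N8, N9}, which is all 10 racks.
No 3 of the 8 PDUs cover everything (all 56 combinations miss at least one rack), so 4 is optimal.

4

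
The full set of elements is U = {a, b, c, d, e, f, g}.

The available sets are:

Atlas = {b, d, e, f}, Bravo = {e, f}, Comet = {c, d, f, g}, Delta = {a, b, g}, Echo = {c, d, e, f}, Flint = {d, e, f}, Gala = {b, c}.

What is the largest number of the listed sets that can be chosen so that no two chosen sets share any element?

Delta, Flint are pairwise disjoint (Delta={a,b,g}; Flint={d,e,f}).
Every remaining set overlaps one of these, and no 3 of the listed sets are pairwise disjoint, so 2 is the maximum.

2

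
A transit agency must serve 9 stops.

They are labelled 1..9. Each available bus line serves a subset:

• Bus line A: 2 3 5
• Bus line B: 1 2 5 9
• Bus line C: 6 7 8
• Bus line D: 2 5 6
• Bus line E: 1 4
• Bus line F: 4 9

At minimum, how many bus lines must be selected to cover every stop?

A and C and E and F together: A ∪ C ∪ E ∪ F = {1, 2, 3, 4, 5, 6, 7, 8, 9} — every stop is covered.
No 3 of the 6 bus lines cover everything (all 20 combinations miss at least one stop), so 4 is optimal.

4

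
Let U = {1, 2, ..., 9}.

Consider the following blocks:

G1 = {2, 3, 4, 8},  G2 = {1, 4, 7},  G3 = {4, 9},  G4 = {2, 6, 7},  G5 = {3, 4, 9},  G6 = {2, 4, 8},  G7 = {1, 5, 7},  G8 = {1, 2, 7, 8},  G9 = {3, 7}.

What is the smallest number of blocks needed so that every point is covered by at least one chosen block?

G1, G4, G5, and G7 cover everything between them: the union {1, 2, 3, 4, 5, 6, 7, 8, 9} is all of U.
No 3 of the 9 blocks cover everything (all 84 combinations miss at least one point), so 4 is optimal.

4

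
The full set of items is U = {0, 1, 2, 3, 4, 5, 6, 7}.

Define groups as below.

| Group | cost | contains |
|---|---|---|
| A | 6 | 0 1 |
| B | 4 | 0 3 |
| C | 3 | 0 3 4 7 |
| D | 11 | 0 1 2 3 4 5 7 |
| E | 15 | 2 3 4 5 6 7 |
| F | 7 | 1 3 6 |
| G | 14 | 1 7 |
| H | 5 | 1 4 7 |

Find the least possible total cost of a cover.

18

D, F together cover every item (D ∪ F = {0, 1, 2, 3, 4, 5, 6, 7}); total cost 11 + 7 = 18.
The greedy pick C, F, D costs 21; no covering selection beats 18.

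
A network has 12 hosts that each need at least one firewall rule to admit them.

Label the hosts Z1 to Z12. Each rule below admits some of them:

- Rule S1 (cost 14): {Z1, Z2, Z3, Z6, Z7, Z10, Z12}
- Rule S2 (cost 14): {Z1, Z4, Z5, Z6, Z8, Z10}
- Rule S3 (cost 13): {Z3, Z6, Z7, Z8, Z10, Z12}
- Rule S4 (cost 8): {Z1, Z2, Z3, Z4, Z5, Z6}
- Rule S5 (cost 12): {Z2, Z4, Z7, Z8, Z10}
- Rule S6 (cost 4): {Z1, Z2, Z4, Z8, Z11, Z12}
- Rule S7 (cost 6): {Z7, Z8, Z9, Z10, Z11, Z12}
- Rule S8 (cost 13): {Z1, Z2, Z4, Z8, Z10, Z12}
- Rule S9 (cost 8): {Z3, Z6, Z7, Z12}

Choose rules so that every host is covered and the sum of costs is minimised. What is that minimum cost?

14

S4, S7 together cover every host (S4 ∪ S7 = {Z1, Z2, Z3, Z4, Z5, Z6, Z7, Z8, Z9, Z10, Z11, Z12}); total cost 8 + 6 = 14.
The greedy pick S6, S7, S4 costs 18; no covering selection beats 14.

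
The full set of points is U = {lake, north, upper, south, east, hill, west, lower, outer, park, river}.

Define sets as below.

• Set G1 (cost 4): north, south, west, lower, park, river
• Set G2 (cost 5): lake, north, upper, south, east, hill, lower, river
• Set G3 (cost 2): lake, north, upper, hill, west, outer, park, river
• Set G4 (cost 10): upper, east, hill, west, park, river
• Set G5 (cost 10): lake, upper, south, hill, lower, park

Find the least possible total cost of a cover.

G2, G3 together cover every point (G2 ∪ G3 = {lake, north, upper, south, east, hill, west, lower, outer, park, river}); total cost 5 + 2 = 7.
No covering selection has total cost below 7.

7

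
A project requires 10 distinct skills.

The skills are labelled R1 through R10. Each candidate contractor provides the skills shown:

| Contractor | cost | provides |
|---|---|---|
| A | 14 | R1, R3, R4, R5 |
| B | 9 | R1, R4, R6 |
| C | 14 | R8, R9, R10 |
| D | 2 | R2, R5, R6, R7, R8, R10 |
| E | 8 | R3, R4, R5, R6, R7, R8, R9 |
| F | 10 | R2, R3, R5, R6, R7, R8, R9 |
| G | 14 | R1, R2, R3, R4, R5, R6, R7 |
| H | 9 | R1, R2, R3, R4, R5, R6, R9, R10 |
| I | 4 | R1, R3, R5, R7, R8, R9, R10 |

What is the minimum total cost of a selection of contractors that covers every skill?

D, H together cover every skill (D ∪ H = {R1, R2, R3, R4, R5, R6, R7, R8, R9, R10}); total cost 2 + 9 = 11.
The greedy pick D, I, E costs 14; no covering selection beats 11.

11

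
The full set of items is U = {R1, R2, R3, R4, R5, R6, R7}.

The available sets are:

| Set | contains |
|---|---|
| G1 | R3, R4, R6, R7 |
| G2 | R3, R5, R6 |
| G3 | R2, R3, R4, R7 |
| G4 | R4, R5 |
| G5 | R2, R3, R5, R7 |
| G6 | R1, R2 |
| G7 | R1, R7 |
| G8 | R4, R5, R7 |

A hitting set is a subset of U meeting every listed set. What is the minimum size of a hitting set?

3

The 3 items {R1, R3, R4} hit every set.
No choice of 2 items meets every set, so 3 is the minimum.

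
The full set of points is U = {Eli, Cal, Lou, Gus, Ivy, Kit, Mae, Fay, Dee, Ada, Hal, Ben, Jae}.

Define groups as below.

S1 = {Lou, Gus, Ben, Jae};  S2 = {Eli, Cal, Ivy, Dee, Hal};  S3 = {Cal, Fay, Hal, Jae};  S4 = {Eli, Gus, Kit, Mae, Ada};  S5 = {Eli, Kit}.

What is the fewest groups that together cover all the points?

4

S1, S2, S3, and S4 cover everything between them: the union {Eli, Cal, Lou, Gus, Ivy, Kit, Mae, Fay, Dee, Ada, Hal, Ben, Jae} is all of U.
No 3 of the 5 groups cover everything (all 10 combinations miss at least one point), so 4 is optimal.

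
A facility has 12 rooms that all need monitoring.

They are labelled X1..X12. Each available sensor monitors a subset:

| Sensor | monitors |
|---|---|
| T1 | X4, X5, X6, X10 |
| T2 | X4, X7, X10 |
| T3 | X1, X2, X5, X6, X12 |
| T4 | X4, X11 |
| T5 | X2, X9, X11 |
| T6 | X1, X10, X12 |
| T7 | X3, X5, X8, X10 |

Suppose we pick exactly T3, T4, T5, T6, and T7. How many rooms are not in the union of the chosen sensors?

Union of T3, T4, T5, T6, T7 = {X1, X2, X3, X4, X5, X6, X8, X9, X10, X11, X12}.
Not covered: X7 — 1 room.

1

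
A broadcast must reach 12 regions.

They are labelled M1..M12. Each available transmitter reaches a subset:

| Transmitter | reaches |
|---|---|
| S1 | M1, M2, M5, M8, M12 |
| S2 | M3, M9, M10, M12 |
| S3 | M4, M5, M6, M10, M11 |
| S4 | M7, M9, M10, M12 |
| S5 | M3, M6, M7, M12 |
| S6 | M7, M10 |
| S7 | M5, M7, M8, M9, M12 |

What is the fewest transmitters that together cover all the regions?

4

Take {S1, S2, S3, S7}. Their union is {M1, M2, M3, M4, M5, M6, M7, M8, M9, M10, M11, M12}, which is all 12 regions.
No 3 of the 7 transmitters cover everything (all 35 combinations miss at least one region), so 4 is optimal.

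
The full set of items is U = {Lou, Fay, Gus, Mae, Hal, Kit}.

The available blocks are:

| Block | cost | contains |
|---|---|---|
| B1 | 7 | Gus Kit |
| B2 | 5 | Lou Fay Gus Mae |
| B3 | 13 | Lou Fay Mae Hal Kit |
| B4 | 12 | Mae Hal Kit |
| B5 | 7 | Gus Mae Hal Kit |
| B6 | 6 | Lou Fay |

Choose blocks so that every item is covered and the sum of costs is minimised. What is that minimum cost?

12

B2, B5 together cover every item (B2 ∪ B5 = {Lou, Fay, Gus, Mae, Hal, Kit}); total cost 5 + 7 = 12.
No covering selection has total cost below 12.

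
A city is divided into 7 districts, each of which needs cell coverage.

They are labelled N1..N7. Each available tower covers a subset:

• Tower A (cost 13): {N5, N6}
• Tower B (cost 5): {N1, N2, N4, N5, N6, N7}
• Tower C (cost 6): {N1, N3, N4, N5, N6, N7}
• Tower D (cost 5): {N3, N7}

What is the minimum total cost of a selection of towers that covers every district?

10

B, D together cover every district (B ∪ D = {N1, N2, N3, N4, N5, N6, N7}); total cost 5 + 5 = 10.
No covering selection has total cost below 10.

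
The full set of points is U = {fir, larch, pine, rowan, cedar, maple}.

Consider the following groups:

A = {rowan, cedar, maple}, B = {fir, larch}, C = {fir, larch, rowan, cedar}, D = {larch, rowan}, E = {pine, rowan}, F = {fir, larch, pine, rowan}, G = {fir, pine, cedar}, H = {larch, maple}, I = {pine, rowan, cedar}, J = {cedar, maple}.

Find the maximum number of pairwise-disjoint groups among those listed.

B, E, J are pairwise disjoint (B={fir,larch}; E={pine,rowan}; J={cedar,maple}).
Every remaining group overlaps one of these, and no 4 of the listed groups are pairwise disjoint, so 3 is the maximum.

3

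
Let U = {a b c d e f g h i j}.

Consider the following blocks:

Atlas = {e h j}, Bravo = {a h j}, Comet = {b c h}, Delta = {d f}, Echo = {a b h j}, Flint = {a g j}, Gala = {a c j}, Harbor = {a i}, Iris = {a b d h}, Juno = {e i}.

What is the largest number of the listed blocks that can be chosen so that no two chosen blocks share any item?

4

Comet, Delta, Flint, Juno are pairwise disjoint (Comet={b,c,h}; Delta={d,f}; Flint={a,g,j}; Juno={e,i}).
Every remaining block overlaps one of these, and no 5 of the listed blocks are pairwise disjoint, so 4 is the maximum.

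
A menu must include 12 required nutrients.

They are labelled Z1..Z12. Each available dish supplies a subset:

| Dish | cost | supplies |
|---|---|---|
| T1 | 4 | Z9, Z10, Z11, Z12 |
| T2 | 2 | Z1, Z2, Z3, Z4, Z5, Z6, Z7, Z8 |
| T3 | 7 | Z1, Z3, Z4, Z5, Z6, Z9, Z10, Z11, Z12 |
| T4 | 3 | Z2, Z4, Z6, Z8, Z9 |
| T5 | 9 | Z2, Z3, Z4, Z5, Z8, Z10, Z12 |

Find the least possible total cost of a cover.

6

T1, T2 together cover every nutrient (T1 ∪ T2 = {Z1, Z2, Z3, Z4, Z5, Z6, Z7, Z8, Z9, Z10, Z11, Z12}); total cost 4 + 2 = 6.
No covering selection has total cost below 6.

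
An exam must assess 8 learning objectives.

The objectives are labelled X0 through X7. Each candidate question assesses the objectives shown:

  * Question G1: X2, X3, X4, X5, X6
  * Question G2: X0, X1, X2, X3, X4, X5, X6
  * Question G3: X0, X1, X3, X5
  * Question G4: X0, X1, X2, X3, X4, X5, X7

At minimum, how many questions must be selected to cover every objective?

G1 and G4 together: G1 ∪ G4 = {X0, X1, X2, X3, X4, X5, X6, X7} — every objective is covered.
No single question has all 8 objectives (the largest, G2, has 7), so 2 is optimal.

2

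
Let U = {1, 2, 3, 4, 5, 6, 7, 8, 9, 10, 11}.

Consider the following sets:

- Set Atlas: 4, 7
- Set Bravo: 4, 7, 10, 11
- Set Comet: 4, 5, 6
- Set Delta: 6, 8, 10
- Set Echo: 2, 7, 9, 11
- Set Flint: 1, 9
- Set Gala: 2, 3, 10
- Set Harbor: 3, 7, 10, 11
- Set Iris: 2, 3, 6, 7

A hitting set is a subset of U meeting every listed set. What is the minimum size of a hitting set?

The 4 points {1, 5, 7, 10} hit every set.
No choice of 3 points meets every set, so 4 is the minimum.

4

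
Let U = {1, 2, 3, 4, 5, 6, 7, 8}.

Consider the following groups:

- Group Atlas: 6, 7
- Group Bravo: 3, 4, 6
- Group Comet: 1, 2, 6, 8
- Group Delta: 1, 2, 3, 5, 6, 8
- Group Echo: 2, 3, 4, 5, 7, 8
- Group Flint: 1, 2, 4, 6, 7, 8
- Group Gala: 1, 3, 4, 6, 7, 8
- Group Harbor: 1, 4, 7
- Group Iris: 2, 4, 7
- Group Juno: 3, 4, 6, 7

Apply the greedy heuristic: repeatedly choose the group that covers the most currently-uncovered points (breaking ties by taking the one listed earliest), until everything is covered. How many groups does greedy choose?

2

Greedy: pick Delta (covers 6 new) → pick Echo (covers 2 new). Total picks: 2.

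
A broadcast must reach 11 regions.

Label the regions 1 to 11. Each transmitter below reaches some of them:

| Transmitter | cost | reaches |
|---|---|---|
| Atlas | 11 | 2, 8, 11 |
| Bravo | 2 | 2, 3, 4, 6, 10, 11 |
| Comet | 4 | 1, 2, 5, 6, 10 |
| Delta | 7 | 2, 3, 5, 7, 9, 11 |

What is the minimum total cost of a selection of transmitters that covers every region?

24

Atlas, Bravo, Comet, Delta together cover every region (Atlas ∪ Bravo ∪ Comet ∪ Delta = {1, 2, 3, 4, 5, 6, 7, 8, 9, 10, 11}); total cost 11 + 2 + 4 + 7 = 24.
No covering selection has total cost below 24.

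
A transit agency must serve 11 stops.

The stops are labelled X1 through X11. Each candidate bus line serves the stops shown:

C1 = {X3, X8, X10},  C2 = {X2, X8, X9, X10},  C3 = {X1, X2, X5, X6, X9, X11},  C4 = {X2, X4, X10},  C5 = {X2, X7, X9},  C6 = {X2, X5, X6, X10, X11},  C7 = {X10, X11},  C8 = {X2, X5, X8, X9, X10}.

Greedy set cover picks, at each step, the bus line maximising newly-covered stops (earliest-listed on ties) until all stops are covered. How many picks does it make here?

Greedy: pick C3 (covers 6 new) → pick C1 (covers 3 new) → pick C4 (covers 1 new) → pick C5 (covers 1 new). Total picks: 4.

4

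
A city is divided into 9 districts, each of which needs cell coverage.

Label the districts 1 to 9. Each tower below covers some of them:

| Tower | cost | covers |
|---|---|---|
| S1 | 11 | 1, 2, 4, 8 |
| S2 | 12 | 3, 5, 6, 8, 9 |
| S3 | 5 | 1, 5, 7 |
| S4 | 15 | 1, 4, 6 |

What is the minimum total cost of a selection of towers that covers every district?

28

S1, S2, S3 together cover every district (S1 ∪ S2 ∪ S3 = {1, 2, 3, 4, 5, 6, 7, 8, 9}); total cost 11 + 12 + 5 = 28.
No covering selection has total cost below 28.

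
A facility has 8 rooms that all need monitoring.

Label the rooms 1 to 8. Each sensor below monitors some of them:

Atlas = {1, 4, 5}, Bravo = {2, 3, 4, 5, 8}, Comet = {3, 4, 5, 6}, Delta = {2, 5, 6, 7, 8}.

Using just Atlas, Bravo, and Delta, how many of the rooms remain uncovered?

Union of Atlas, Bravo, Delta = {1, 2, 3, 4, 5, 6, 7, 8} — that's every room, so 0 are uncovered.

0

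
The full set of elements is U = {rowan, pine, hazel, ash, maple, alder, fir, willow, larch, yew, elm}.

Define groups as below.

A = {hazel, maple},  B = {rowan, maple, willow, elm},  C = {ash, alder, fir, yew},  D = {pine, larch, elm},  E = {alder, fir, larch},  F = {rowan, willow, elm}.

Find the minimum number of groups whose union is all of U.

4

Take {A, C, D, F}. Their union is {rowan, pine, hazel, ash, maple, alder, fir, willow, larch, yew, elm}, which is all 11 elements.
Only A contains hazel, so A is forced; the remaining 9 elements need at least 3 more groups (each remaining group adds at most 4) — so at least 4 groups are needed, and 4 is optimal.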